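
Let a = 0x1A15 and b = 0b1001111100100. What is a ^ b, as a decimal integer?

0x1A15 = 1101000010101
b = 1001111100100
XOR → 0100111110001 = 2545

2545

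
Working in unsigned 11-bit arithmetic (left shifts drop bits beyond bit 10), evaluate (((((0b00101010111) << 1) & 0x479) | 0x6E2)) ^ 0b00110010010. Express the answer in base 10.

1912

0b00101010111 = 00101010111
→ << 1 (mod 2^11) → 01010101110 = 686
0x479 = 10001111001
→ & → 00000101000 = 40
0x6E2 = 11011100010
→ | → 11011101010 = 1770
0b00110010010 = 00110010010
→ ^ → 11101111000 = 1912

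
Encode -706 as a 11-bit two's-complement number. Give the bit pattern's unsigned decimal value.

706 in 11 bits: 01011000010
Invert: 10100111101
Add 1:  10100111110 = 1342
(Check: 2^11 - 706 = 2048 - 706 = 1342.)

1342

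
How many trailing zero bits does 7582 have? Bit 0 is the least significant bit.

7582 = 1110110011110
Trailing zeros: 1, so the lowest set bit is bit 1 (value 2).

1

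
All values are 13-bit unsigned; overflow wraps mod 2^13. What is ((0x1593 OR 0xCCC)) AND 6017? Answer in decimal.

5505

0x1593 = 1010110010011
0xCCC = 0110011001100
→ OR → 1110111011111 = 7647
6017 = 1011110000001
→ AND → 1010110000001 = 5505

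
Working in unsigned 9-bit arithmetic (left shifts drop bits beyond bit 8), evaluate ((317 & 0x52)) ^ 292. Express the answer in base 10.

308

317 = 100111101
0x52 = 001010010
→ & → 000010000 = 16
292 = 100100100
→ ^ → 100110100 = 308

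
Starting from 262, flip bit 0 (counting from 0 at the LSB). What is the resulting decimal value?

x = 100000110
bit 0 is currently 0; toggle it via x ^ (1 << 0) = x ^ 1
→ 100000111 = 263

263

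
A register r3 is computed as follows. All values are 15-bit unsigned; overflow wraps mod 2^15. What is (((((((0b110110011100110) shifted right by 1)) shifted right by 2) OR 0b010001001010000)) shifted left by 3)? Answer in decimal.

32480

0b110110011100110 = 110110011100110
→ shifted right by 1 → 011011001110011 = 13939
→ shifted right by 2 → 000110110011100 = 3484
0b010001001010000 = 010001001010000
→ OR → 010111111011100 = 12252
→ shifted left by 3 (mod 2^15) → 111111011100000 = 32480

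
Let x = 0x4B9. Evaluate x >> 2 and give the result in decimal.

0x4B9 = 10010111001
shift right by 2 → 00100101110 = 302
(equivalently, floor(1209 / 4))

302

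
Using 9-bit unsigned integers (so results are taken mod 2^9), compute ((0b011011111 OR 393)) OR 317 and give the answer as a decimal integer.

0b011011111 = 011011111
393 = 110001001
→ OR → 111011111 = 479
317 = 100111101
→ OR → 111111111 = 511

511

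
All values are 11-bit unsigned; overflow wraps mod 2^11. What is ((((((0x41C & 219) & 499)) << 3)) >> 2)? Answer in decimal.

0x41C = 10000011100
219 = 00011011011
→ & → 00000011000 = 24
499 = 00111110011
→ & → 00000010000 = 16
→ << 3 (mod 2^11) → 00010000000 = 128
→ >> 2 → 00000100000 = 32

32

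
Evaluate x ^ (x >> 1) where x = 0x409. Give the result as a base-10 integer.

1549

x = 10000001001 = 1033
x>>1 = 01000000100
XOR  = 11000001101 = 1549
(x ^ (x >> 1) gives the standard binary-reflected Gray code of x.)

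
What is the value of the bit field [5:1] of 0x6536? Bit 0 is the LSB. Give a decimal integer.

v = 110010100110110
Shift right by 1: 11001010011011
Mask low 5 bits: 11011 = 27

27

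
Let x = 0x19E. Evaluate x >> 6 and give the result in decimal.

0x19E = 110011110
shift right by 6 → 000000110 = 6
(equivalently, floor(414 / 64))

6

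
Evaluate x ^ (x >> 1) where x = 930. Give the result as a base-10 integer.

x = 1110100010 = 930
x>>1 = 0111010001
XOR  = 1001110011 = 627
(x ^ (x >> 1) gives the standard binary-reflected Gray code of x.)

627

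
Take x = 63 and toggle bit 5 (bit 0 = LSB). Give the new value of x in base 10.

x = 000111111
bit 5 is currently 1; toggle it via x ^ (1 << 5) = x ^ 32
→ 000011111 = 31

31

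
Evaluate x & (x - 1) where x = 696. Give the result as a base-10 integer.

688

x = 1010111000 = 696
x - 1 = 1010110111
AND   = 1010110000 = 688
(x & (x - 1) clears the lowest set bit of x.)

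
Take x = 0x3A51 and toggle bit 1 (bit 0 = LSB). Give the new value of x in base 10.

14931

x = 011101001010001
bit 1 is currently 0; toggle it via x ^ (1 << 1) = x ^ 2
→ 011101001010011 = 14931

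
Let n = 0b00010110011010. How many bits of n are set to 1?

n = 10110011010
Count the 1s: 1 + 1 + 1 + 1 + 1 + 1 = 6

6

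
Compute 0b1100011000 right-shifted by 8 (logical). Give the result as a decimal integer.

x = 1100011000
shift right by 8 → 0000000011 = 3
(equivalently, floor(792 / 256))

3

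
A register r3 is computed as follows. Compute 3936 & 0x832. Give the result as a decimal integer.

3936 = 111101100000
0x832 = 100000110010
AND → 100000100000 = 2080

2080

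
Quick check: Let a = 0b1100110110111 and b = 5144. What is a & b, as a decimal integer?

4112

a = 1100110110111
5144 = 1010000011000
AND → 1000000010000 = 4112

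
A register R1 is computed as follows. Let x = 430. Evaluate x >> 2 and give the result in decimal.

107

430 = 110101110
shift right by 2 → 001101011 = 107
(equivalently, floor(430 / 4))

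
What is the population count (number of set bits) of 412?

5

412 = 110011100
Count the 1s: 1 + 1 + 1 + 1 + 1 = 5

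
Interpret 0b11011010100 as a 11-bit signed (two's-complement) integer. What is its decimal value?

-300

pattern = 11011010100 (MSB is 1 ⇒ negative)
Invert: 00100101011, add 1 → 00100101100 = 300, so the value is -300.
(Equivalently: 1748 - 2^11 = 1748 - 2048 = -300.)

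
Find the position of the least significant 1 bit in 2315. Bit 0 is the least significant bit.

0

2315 = 100100001011
Trailing zeros: 0, so the lowest set bit is bit 0 (value 1).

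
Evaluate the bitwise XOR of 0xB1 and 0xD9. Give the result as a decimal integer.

0xB1 = 10110001
0xD9 = 11011001
XOR → 01101000 = 104

104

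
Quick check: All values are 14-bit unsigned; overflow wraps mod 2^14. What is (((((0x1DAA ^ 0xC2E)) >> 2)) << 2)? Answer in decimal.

4484

0x1DAA = 01110110101010
0xC2E = 00110000101110
→ ^ → 01000110000100 = 4484
→ >> 2 → 00010001100001 = 1121
→ << 2 (mod 2^14) → 01000110000100 = 4484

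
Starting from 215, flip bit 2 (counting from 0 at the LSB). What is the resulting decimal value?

211

x = 11010111
bit 2 is currently 1; toggle it via x ^ (1 << 2) = x ^ 4
→ 11010011 = 211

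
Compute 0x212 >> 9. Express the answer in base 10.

0x212 = 1000010010
shift right by 9 → 0000000001 = 1
(equivalently, floor(530 / 512))

1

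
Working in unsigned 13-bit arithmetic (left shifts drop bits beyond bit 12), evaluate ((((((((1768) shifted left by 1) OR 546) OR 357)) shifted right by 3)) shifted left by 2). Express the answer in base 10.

2040

1768 = 0011011101000
→ shifted left by 1 (mod 2^13) → 0110111010000 = 3536
546 = 0001000100010
→ OR → 0111111110010 = 4082
357 = 0000101100101
→ OR → 0111111110111 = 4087
→ shifted right by 3 → 0000111111110 = 510
→ shifted left by 2 (mod 2^13) → 0011111111000 = 2040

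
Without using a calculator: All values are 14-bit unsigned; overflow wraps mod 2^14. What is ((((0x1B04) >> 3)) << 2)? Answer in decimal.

0x1B04 = 01101100000100
→ >> 3 → 00001101100000 = 864
→ << 2 (mod 2^14) → 00110110000000 = 3456

3456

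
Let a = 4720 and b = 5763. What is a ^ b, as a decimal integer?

1267

4720 = 1001001110000
5763 = 1011010000011
XOR → 0010011110011 = 1267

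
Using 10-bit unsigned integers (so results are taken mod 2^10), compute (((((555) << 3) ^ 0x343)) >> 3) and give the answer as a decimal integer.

555 = 1000101011
→ << 3 (mod 2^10) → 0101011000 = 344
0x343 = 1101000011
→ ^ → 1000011011 = 539
→ >> 3 → 0001000011 = 67

67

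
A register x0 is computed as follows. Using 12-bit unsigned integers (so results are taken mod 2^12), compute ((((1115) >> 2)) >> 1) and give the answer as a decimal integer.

1115 = 010001011011
→ >> 2 → 000100010110 = 278
→ >> 1 → 000010001011 = 139

139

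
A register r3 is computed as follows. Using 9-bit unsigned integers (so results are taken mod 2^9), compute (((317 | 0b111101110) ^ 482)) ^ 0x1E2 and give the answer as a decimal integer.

317 = 100111101
0b111101110 = 111101110
→ | → 111111111 = 511
482 = 111100010
→ ^ → 000011101 = 29
0x1E2 = 111100010
→ ^ → 111111111 = 511

511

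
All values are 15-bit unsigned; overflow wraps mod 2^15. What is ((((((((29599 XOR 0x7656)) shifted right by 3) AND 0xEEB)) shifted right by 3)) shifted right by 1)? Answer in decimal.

29599 = 111001110011111
0x7656 = 111011001010110
→ XOR → 000010111001001 = 1481
→ shifted right by 3 → 000000010111001 = 185
0xEEB = 000111011101011
→ AND → 000000010101001 = 169
→ shifted right by 3 → 000000000010101 = 21
→ shifted right by 1 → 000000000001010 = 10

10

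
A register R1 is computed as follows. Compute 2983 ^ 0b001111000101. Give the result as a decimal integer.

2983 = 101110100111
b = 001111000101
XOR → 100001100010 = 2146

2146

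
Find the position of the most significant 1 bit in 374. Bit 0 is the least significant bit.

8

374 = 101110110
The topmost 1 is at position 8 (since 2^8 = 256 ≤ 374 < 512).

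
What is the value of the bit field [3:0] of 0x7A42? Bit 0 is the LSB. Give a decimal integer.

v = 111101001000010
Shift right by 0: 111101001000010
Mask low 4 bits: 0010 = 2

2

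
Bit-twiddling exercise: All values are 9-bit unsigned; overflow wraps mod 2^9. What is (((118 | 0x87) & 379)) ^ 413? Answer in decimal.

118 = 001110110
0x87 = 010000111
→ | → 011110111 = 247
379 = 101111011
→ & → 001110011 = 115
413 = 110011101
→ ^ → 111101110 = 494

494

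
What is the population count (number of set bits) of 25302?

25302 = 110001011010110
Count the 1s: 1 + 1 + 1 + 1 + 1 + 1 + 1 + 1 = 8

8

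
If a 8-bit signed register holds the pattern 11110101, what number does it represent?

-11

pattern = 11110101 (MSB is 1 ⇒ negative)
Invert: 00001010, add 1 → 00001011 = 11, so the value is -11.
(Equivalently: 245 - 2^8 = 245 - 256 = -11.)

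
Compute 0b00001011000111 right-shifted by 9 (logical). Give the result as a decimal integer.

1

x = 1011000111
shift right by 9 → 0000000001 = 1
(equivalently, floor(711 / 512))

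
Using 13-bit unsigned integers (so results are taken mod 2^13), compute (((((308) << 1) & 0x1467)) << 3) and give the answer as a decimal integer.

768

308 = 0000100110100
→ << 1 (mod 2^13) → 0001001101000 = 616
0x1467 = 1010001100111
→ & → 0000001100000 = 96
→ << 3 (mod 2^13) → 0001100000000 = 768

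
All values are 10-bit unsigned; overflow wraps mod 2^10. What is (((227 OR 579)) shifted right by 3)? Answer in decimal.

92

227 = 0011100011
579 = 1001000011
→ OR → 1011100011 = 739
→ shifted right by 3 → 0001011100 = 92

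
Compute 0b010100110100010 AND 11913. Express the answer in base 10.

a = 10100110100010
11913 = 10111010001001
AND → 10100010000000 = 10368

10368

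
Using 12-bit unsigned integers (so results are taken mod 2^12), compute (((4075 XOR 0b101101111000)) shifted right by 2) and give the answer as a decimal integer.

292

4075 = 111111101011
0b101101111000 = 101101111000
→ XOR → 010010010011 = 1171
→ shifted right by 2 → 000100100100 = 292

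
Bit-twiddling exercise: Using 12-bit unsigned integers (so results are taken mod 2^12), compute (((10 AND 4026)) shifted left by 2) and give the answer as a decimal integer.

40

10 = 000000001010
4026 = 111110111010
→ AND → 000000001010 = 10
→ shifted left by 2 (mod 2^12) → 000000101000 = 40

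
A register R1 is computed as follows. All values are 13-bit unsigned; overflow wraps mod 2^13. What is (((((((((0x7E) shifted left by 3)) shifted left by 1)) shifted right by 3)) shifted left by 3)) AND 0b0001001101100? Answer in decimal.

0x7E = 0000001111110
→ shifted left by 3 (mod 2^13) → 0001111110000 = 1008
→ shifted left by 1 (mod 2^13) → 0011111100000 = 2016
→ shifted right by 3 → 0000011111100 = 252
→ shifted left by 3 (mod 2^13) → 0011111100000 = 2016
0b0001001101100 = 0001001101100
→ AND → 0001001100000 = 608

608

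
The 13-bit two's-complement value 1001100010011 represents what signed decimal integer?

pattern = 1001100010011 (MSB is 1 ⇒ negative)
Invert: 0110011101100, add 1 → 0110011101101 = 3309, so the value is -3309.
(Equivalently: 4883 - 2^13 = 4883 - 8192 = -3309.)

-3309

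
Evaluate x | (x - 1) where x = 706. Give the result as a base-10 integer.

x = 1011000010 = 706
x - 1 = 1011000001
OR    = 1011000011 = 707
(x | (x - 1) sets all bits below the lowest set bit.)

707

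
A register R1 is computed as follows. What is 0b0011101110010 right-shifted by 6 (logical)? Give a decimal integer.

x = 11101110010
shift right by 6 → 00000011101 = 29
(equivalently, floor(1906 / 64))

29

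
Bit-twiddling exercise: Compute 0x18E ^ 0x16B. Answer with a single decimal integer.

0x18E = 110001110
0x16B = 101101011
XOR → 011100101 = 229

229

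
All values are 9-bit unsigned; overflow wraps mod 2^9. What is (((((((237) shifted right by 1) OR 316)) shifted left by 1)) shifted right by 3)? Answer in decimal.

31

237 = 011101101
→ shifted right by 1 → 001110110 = 118
316 = 100111100
→ OR → 101111110 = 382
→ shifted left by 1 (mod 2^9) → 011111100 = 252
→ shifted right by 3 → 000011111 = 31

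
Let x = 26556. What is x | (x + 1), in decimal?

26557

x = 110011110111100 = 26556
x + 1 = 110011110111101
OR    = 110011110111101 = 26557
(x | (x + 1) sets the lowest cleared bit.)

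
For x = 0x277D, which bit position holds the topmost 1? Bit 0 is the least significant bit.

0x277D = 10011101111101
The topmost 1 is at position 13 (since 2^13 = 8192 ≤ 10109 < 16384).

13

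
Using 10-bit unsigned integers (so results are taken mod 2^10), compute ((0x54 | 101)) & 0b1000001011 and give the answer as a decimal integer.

0x54 = 0001010100
101 = 0001100101
→ | → 0001110101 = 117
0b1000001011 = 1000001011
→ & → 0000000001 = 1

1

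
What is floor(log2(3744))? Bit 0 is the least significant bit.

11

3744 = 111010100000
The topmost 1 is at position 11 (since 2^11 = 2048 ≤ 3744 < 4096).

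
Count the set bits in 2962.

2962 = 101110010010
Count the 1s: 1 + 1 + 1 + 1 + 1 + 1 = 6

6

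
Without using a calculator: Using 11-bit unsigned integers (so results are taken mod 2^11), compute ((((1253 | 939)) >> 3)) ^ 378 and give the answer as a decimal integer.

391

1253 = 10011100101
939 = 01110101011
→ | → 11111101111 = 2031
→ >> 3 → 00011111101 = 253
378 = 00101111010
→ ^ → 00110000111 = 391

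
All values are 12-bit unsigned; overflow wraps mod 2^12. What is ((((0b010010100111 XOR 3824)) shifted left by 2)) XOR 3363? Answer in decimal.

0b010010100111 = 010010100111
3824 = 111011110000
→ XOR → 101001010111 = 2647
→ shifted left by 2 (mod 2^12) → 100101011100 = 2396
3363 = 110100100011
→ XOR → 010001111111 = 1151

1151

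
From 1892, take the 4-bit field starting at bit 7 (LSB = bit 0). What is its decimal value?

14

v = 11101100100
Shift right by 7: 1110
Mask low 4 bits: 1110 = 14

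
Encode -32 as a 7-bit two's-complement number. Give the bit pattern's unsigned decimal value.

32 in 7 bits: 0100000
Invert: 1011111
Add 1:  1100000 = 96
(Check: 2^7 - 32 = 128 - 32 = 96.)

96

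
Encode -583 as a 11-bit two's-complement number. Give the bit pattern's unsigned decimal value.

583 in 11 bits: 01001000111
Invert: 10110111000
Add 1:  10110111001 = 1465
(Check: 2^11 - 583 = 2048 - 583 = 1465.)

1465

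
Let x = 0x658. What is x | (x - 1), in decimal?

x = 11001011000 = 1624
x - 1 = 11001010111
OR    = 11001011111 = 1631
(x | (x - 1) sets all bits below the lowest set bit.)

1631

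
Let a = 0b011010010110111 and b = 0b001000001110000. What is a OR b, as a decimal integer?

13559

a = 11010010110111
b = 01000001110000
 OR → 11010011110111 = 13559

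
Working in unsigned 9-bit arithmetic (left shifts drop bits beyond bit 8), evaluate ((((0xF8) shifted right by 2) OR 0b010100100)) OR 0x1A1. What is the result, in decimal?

0xF8 = 011111000
→ shifted right by 2 → 000111110 = 62
0b010100100 = 010100100
→ OR → 010111110 = 190
0x1A1 = 110100001
→ OR → 110111111 = 447

447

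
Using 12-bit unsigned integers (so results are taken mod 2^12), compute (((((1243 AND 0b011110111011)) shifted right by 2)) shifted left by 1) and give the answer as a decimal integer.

588

1243 = 010011011011
0b011110111011 = 011110111011
→ AND → 010010011011 = 1179
→ shifted right by 2 → 000100100110 = 294
→ shifted left by 1 (mod 2^12) → 001001001100 = 588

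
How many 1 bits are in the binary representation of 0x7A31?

8

0x7A31 = 111101000110001
Count the 1s: 1 + 1 + 1 + 1 + 1 + 1 + 1 + 1 = 8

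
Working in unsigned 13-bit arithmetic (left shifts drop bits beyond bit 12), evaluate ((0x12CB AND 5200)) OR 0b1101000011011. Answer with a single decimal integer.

0x12CB = 1001011001011
5200 = 1010001010000
→ AND → 1000001000000 = 4160
0b1101000011011 = 1101000011011
→ OR → 1101001011011 = 6747

6747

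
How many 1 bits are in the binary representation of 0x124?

3

0x124 = 100100100
Count the 1s: 1 + 1 + 1 = 3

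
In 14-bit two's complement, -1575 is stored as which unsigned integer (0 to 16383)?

14809

1575 in 14 bits: 00011000100111
Invert: 11100111011000
Add 1:  11100111011001 = 14809
(Check: 2^14 - 1575 = 16384 - 1575 = 14809.)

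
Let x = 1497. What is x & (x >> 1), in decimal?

200

x = 10111011001 = 1497
x>>1 = 01011101100
AND  = 00011001000 = 200
(x & (x >> 1) has a 1 wherever x has two consecutive 1 bits.)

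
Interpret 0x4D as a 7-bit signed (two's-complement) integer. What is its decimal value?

pattern = 1001101 (MSB is 1 ⇒ negative)
Invert: 0110010, add 1 → 0110011 = 51, so the value is -51.
(Equivalently: 77 - 2^7 = 77 - 128 = -51.)

-51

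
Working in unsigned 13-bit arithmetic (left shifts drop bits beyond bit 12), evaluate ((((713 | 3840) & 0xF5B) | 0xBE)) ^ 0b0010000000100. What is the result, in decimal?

713 = 0001011001001
3840 = 0111100000000
→ | → 0111111001001 = 4041
0xF5B = 0111101011011
→ & → 0111101001001 = 3913
0xBE = 0000010111110
→ | → 0111111111111 = 4095
0b0010000000100 = 0010000000100
→ ^ → 0101111111011 = 3067

3067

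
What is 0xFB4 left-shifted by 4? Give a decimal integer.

0xFB4 = 0000111110110100
shift left by 4 → 1111101101000000 = 64320
(equivalently, 4020 × 2^4 = 4020 × 16)

64320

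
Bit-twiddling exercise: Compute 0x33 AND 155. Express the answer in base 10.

19

0x33 = 00110011
155 = 10011011
AND → 00010011 = 19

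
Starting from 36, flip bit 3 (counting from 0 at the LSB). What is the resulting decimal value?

x = 0000100100
bit 3 is currently 0; toggle it via x ^ (1 << 3) = x ^ 8
→ 0000101100 = 44

44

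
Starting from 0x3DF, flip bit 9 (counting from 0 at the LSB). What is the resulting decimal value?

479

x = 1111011111
bit 9 is currently 1; toggle it via x ^ (1 << 9) = x ^ 512
→ 0111011111 = 479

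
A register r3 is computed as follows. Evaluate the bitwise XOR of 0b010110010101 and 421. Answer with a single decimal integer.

a = 10110010101
421 = 00110100101
XOR → 10000110000 = 1072

1072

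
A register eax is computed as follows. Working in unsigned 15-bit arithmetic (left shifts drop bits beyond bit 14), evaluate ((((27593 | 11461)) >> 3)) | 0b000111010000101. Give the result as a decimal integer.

27593 = 110101111001001
11461 = 010110011000101
→ | → 110111111001101 = 28621
→ >> 3 → 000110111111001 = 3577
0b000111010000101 = 000111010000101
→ | → 000111111111101 = 4093

4093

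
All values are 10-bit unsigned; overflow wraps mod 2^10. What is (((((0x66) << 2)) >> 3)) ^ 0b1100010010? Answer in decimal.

0x66 = 0001100110
→ << 2 (mod 2^10) → 0110011000 = 408
→ >> 3 → 0000110011 = 51
0b1100010010 = 1100010010
→ ^ → 1100100001 = 801

801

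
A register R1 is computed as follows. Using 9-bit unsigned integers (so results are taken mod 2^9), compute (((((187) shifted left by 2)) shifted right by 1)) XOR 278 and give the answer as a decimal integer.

187 = 010111011
→ shifted left by 2 (mod 2^9) → 011101100 = 236
→ shifted right by 1 → 001110110 = 118
278 = 100010110
→ XOR → 101100000 = 352

352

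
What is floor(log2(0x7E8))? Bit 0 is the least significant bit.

0x7E8 = 11111101000
The topmost 1 is at position 10 (since 2^10 = 1024 ≤ 2024 < 2048).

10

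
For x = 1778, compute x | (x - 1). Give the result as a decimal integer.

x = 11011110010 = 1778
x - 1 = 11011110001
OR    = 11011110011 = 1779
(x | (x - 1) sets all bits below the lowest set bit.)

1779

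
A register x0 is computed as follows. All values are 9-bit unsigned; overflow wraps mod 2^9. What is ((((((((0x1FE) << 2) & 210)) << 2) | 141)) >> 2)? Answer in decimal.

0x1FE = 111111110
→ << 2 (mod 2^9) → 111111000 = 504
210 = 011010010
→ & → 011010000 = 208
→ << 2 (mod 2^9) → 101000000 = 320
141 = 010001101
→ | → 111001101 = 461
→ >> 2 → 001110011 = 115

115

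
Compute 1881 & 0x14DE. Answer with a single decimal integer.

1881 = 0011101011001
0x14DE = 1010011011110
AND → 0010001011000 = 1112

1112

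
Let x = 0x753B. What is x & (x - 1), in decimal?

30010

x = 111010100111011 = 30011
x - 1 = 111010100111010
AND   = 111010100111010 = 30010
(x & (x - 1) clears the lowest set bit of x.)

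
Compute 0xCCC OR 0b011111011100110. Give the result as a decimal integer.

0xCCC = 00110011001100
b = 11111011100110
 OR → 11111011101110 = 16110

16110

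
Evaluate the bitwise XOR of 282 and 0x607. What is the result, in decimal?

282 = 00100011010
0x607 = 11000000111
XOR → 11100011101 = 1821

1821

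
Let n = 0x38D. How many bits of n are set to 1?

0x38D = 1110001101
Count the 1s: 1 + 1 + 1 + 1 + 1 + 1 = 6

6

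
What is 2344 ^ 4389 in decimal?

2344 = 0100100101000
4389 = 1000100100101
XOR → 1100000001101 = 6157

6157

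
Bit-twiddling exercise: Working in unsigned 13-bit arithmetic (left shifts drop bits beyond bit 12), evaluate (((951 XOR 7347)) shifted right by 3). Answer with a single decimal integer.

951 = 0001110110111
7347 = 1110010110011
→ XOR → 1111100000100 = 7940
→ shifted right by 3 → 0001111100000 = 992

992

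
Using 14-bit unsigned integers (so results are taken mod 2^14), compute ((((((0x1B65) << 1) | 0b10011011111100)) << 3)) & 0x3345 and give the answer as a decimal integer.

13120

0x1B65 = 01101101100101
→ << 1 (mod 2^14) → 11011011001010 = 14026
0b10011011111100 = 10011011111100
→ | → 11011011111110 = 14078
→ << 3 (mod 2^14) → 11011111110000 = 14320
0x3345 = 11001101000101
→ & → 11001101000000 = 13120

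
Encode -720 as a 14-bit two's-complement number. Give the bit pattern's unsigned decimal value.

15664

720 in 14 bits: 00001011010000
Invert: 11110100101111
Add 1:  11110100110000 = 15664
(Check: 2^14 - 720 = 16384 - 720 = 15664.)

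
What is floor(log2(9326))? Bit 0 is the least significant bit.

13

9326 = 10010001101110
The topmost 1 is at position 13 (since 2^13 = 8192 ≤ 9326 < 16384).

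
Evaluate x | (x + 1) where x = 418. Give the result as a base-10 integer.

x = 110100010 = 418
x + 1 = 110100011
OR    = 110100011 = 419
(x | (x + 1) sets the lowest cleared bit.)

419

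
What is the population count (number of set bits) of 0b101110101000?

6

n = 101110101000
Count the 1s: 1 + 1 + 1 + 1 + 1 + 1 = 6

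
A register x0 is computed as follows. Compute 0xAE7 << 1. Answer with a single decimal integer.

5582

0xAE7 = 0101011100111
shift left by 1 → 1010111001110 = 5582
(equivalently, 2791 × 2^1 = 2791 × 2)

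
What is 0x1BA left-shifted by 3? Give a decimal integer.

0x1BA = 000110111010
shift left by 3 → 110111010000 = 3536
(equivalently, 442 × 2^3 = 442 × 8)

3536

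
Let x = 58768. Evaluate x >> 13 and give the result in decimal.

7

58768 = 1110010110010000
shift right by 13 → 0000000000000111 = 7
(equivalently, floor(58768 / 8192))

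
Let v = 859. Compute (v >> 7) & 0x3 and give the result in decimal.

v = 1101011011
Shift right by 7: 110
Mask low 2 bits: 10 = 2

2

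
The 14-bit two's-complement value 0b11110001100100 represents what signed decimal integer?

pattern = 11110001100100 (MSB is 1 ⇒ negative)
Invert: 00001110011011, add 1 → 00001110011100 = 924, so the value is -924.
(Equivalently: 15460 - 2^14 = 15460 - 16384 = -924.)

-924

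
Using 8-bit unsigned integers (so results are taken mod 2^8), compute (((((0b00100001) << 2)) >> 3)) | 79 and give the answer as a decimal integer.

0b00100001 = 00100001
→ << 2 (mod 2^8) → 10000100 = 132
→ >> 3 → 00010000 = 16
79 = 01001111
→ | → 01011111 = 95

95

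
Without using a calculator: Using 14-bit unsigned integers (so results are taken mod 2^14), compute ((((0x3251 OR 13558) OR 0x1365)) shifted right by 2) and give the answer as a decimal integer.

3581

0x3251 = 11001001010001
13558 = 11010011110110
→ OR → 11011011110111 = 14071
0x1365 = 01001101100101
→ OR → 11011111110111 = 14327
→ shifted right by 2 → 00110111111101 = 3581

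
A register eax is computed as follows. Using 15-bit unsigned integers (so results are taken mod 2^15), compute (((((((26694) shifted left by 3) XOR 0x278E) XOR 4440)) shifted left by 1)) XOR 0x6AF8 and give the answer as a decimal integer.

26694 = 110100001000110
→ shifted left by 3 (mod 2^15) → 100001000110000 = 16944
0x278E = 010011110001110
→ XOR → 110010110111110 = 26046
4440 = 001000101011000
→ XOR → 111010011100110 = 29926
→ shifted left by 1 (mod 2^15) → 110100111001100 = 27084
0x6AF8 = 110101011111000
→ XOR → 000001100110100 = 820

820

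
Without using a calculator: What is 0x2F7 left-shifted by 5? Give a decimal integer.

0x2F7 = 000001011110111
shift left by 5 → 101111011100000 = 24288
(equivalently, 759 × 2^5 = 759 × 32)

24288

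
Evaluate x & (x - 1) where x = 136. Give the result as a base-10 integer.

128

x = 10001000 = 136
x - 1 = 10000111
AND   = 10000000 = 128
(x & (x - 1) clears the lowest set bit of x.)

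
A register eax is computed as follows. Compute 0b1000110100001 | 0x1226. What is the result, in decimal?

a = 1000110100001
0x1226 = 1001000100110
 OR → 1001110100111 = 5031

5031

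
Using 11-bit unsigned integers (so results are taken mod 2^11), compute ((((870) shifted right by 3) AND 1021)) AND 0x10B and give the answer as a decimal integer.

8

870 = 01101100110
→ shifted right by 3 → 00001101100 = 108
1021 = 01111111101
→ AND → 00001101100 = 108
0x10B = 00100001011
→ AND → 00000001000 = 8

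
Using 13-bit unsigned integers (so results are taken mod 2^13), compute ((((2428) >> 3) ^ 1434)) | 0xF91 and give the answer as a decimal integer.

4021

2428 = 0100101111100
→ >> 3 → 0000100101111 = 303
1434 = 0010110011010
→ ^ → 0010010110101 = 1205
0xF91 = 0111110010001
→ | → 0111110110101 = 4021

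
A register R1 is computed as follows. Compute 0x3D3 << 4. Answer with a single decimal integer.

0x3D3 = 00001111010011
shift left by 4 → 11110100110000 = 15664
(equivalently, 979 × 2^4 = 979 × 16)

15664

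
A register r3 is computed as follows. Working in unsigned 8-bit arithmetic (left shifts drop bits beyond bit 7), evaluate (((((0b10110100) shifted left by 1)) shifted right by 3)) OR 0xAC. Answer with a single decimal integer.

173

0b10110100 = 10110100
→ shifted left by 1 (mod 2^8) → 01101000 = 104
→ shifted right by 3 → 00001101 = 13
0xAC = 10101100
→ OR → 10101101 = 173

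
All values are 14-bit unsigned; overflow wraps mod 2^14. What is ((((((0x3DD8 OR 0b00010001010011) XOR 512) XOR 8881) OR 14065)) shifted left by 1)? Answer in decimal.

0x3DD8 = 11110111011000
0b00010001010011 = 00010001010011
→ OR → 11110111011011 = 15835
512 = 00001000000000
→ XOR → 11111111011011 = 16347
8881 = 10001010110001
→ XOR → 01110101101010 = 7530
14065 = 11011011110001
→ OR → 11111111111011 = 16379
→ shifted left by 1 (mod 2^14) → 11111111110110 = 16374

16374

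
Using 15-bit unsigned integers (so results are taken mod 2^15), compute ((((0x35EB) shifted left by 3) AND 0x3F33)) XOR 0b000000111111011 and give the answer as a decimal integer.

12011

0x35EB = 011010111101011
→ shifted left by 3 (mod 2^15) → 010111101011000 = 12120
0x3F33 = 011111100110011
→ AND → 010111100010000 = 12048
0b000000111111011 = 000000111111011
→ XOR → 010111011101011 = 12011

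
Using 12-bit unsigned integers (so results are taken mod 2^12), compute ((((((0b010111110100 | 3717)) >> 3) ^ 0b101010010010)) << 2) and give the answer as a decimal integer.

3504

0b010111110100 = 010111110100
3717 = 111010000101
→ | → 111111110101 = 4085
→ >> 3 → 000111111110 = 510
0b101010010010 = 101010010010
→ ^ → 101101101100 = 2924
→ << 2 (mod 2^12) → 110110110000 = 3504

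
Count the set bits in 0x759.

0x759 = 11101011001
Count the 1s: 1 + 1 + 1 + 1 + 1 + 1 + 1 = 7

7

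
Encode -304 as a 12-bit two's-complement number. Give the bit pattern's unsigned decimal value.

304 in 12 bits: 000100110000
Invert: 111011001111
Add 1:  111011010000 = 3792
(Check: 2^12 - 304 = 4096 - 304 = 3792.)

3792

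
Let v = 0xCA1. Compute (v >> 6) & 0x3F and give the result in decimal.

v = 110010100001
Shift right by 6: 110010
Mask low 6 bits: 110010 = 50

50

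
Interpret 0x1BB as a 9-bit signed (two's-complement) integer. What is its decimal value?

-69

pattern = 110111011 (MSB is 1 ⇒ negative)
Invert: 001000100, add 1 → 001000101 = 69, so the value is -69.
(Equivalently: 443 - 2^9 = 443 - 512 = -69.)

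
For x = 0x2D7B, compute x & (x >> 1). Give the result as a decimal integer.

1081

x = 10110101111011 = 11643
x>>1 = 01011010111101
AND  = 00010000111001 = 1081
(x & (x >> 1) has a 1 wherever x has two consecutive 1 bits.)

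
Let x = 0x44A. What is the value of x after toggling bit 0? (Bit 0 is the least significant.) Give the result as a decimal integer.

1099

x = 10001001010
bit 0 is currently 0; toggle it via x ^ (1 << 0) = x ^ 1
→ 10001001011 = 1099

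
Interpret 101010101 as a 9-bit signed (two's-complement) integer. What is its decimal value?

pattern = 101010101 (MSB is 1 ⇒ negative)
Invert: 010101010, add 1 → 010101011 = 171, so the value is -171.
(Equivalently: 341 - 2^9 = 341 - 512 = -171.)

-171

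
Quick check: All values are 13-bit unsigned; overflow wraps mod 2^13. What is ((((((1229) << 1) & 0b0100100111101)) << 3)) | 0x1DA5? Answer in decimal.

7653

1229 = 0010011001101
→ << 1 (mod 2^13) → 0100110011010 = 2458
0b0100100111101 = 0100100111101
→ & → 0100100011000 = 2328
→ << 3 (mod 2^13) → 0100011000000 = 2240
0x1DA5 = 1110110100101
→ | → 1110111100101 = 7653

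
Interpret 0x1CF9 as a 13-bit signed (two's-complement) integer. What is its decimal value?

pattern = 1110011111001 (MSB is 1 ⇒ negative)
Invert: 0001100000110, add 1 → 0001100000111 = 775, so the value is -775.
(Equivalently: 7417 - 2^13 = 7417 - 8192 = -775.)

-775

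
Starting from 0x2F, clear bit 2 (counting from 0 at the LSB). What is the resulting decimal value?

43

x = 000101111
bit 2 is currently 1; clear it via x & ~(1 << 2) = x & ~4
→ 000101011 = 43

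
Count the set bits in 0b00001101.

n = 1101
Count the 1s: 1 + 1 + 1 = 3

3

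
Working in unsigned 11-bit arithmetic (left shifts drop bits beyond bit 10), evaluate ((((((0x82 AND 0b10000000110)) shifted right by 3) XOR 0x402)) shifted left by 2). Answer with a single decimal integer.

0x82 = 00010000010
0b10000000110 = 10000000110
→ AND → 00000000010 = 2
→ shifted right by 3 → 00000000000 = 0
0x402 = 10000000010
→ XOR → 10000000010 = 1026
→ shifted left by 2 (mod 2^11) → 00000001000 = 8

8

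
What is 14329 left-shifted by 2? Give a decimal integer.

14329 = 0011011111111001
shift left by 2 → 1101111111100100 = 57316
(equivalently, 14329 × 2^2 = 14329 × 4)

57316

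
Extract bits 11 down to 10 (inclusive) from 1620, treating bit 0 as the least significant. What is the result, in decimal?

v = 00011001010100
Shift right by 10: 0001
Mask low 2 bits: 01 = 1

1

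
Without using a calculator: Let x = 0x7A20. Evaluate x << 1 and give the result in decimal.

0x7A20 = 0111101000100000
shift left by 1 → 1111010001000000 = 62528
(equivalently, 31264 × 2^1 = 31264 × 2)

62528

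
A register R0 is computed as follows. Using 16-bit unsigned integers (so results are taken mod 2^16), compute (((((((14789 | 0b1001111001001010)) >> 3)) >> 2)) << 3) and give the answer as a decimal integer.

12272

14789 = 0011100111000101
0b1001111001001010 = 1001111001001010
→ | → 1011111111001111 = 49103
→ >> 3 → 0001011111111001 = 6137
→ >> 2 → 0000010111111110 = 1534
→ << 3 (mod 2^16) → 0010111111110000 = 12272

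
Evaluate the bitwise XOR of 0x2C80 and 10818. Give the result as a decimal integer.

1730

0x2C80 = 10110010000000
10818 = 10101001000010
XOR → 00011011000010 = 1730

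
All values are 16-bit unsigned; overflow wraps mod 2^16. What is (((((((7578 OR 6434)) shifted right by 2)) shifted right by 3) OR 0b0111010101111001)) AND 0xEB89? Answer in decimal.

7578 = 0001110110011010
6434 = 0001100100100010
→ OR → 0001110110111010 = 7610
→ shifted right by 2 → 0000011101101110 = 1902
→ shifted right by 3 → 0000000011101101 = 237
0b0111010101111001 = 0111010101111001
→ OR → 0111010111111101 = 30205
0xEB89 = 1110101110001001
→ AND → 0110000110001001 = 24969

24969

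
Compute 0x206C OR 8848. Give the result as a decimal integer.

0x206C = 10000001101100
8848 = 10001010010000
 OR → 10001011111100 = 8956

8956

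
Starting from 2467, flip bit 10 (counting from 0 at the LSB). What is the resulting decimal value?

3491

x = 100110100011
bit 10 is currently 0; toggle it via x ^ (1 << 10) = x ^ 1024
→ 110110100011 = 3491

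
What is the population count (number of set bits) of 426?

5

426 = 110101010
Count the 1s: 1 + 1 + 1 + 1 + 1 = 5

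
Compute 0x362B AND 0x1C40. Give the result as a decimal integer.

5120

0x362B = 11011000101011
0x1C40 = 01110001000000
AND → 01010000000000 = 5120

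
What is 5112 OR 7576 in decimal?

5112 = 1001111111000
7576 = 1110110011000
 OR → 1111111111000 = 8184

8184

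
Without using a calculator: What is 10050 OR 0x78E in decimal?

10050 = 10011101000010
0x78E = 00011110001110
 OR → 10011111001110 = 10190

10190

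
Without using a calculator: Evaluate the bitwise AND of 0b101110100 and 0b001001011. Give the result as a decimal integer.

a = 101110100
b = 001001011
AND → 001000000 = 64

64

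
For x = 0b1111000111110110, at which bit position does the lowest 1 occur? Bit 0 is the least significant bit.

0b1111000111110110 = 1111000111110110
Trailing zeros: 1, so the lowest set bit is bit 1 (value 2).

1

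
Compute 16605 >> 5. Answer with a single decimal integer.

16605 = 100000011011101
shift right by 5 → 000001000000110 = 518
(equivalently, floor(16605 / 32))

518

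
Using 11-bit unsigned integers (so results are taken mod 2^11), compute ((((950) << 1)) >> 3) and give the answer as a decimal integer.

950 = 01110110110
→ << 1 (mod 2^11) → 11101101100 = 1900
→ >> 3 → 00011101101 = 237

237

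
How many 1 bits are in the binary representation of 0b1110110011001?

8

n = 1110110011001
Count the 1s: 1 + 1 + 1 + 1 + 1 + 1 + 1 + 1 = 8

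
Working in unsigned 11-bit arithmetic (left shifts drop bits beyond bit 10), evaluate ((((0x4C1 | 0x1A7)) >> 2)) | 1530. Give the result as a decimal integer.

1531

0x4C1 = 10011000001
0x1A7 = 00110100111
→ | → 10111100111 = 1511
→ >> 2 → 00101111001 = 377
1530 = 10111111010
→ | → 10111111011 = 1531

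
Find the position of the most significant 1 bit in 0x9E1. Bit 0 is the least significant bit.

0x9E1 = 100111100001
The topmost 1 is at position 11 (since 2^11 = 2048 ≤ 2529 < 4096).

11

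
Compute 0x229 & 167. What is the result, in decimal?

0x229 = 1000101001
167 = 0010100111
AND → 0000100001 = 33

33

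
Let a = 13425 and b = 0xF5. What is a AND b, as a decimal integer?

13425 = 11010001110001
0xF5 = 00000011110101
AND → 00000001110001 = 113

113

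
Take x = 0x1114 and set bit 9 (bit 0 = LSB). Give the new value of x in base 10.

4884

x = 1000100010100
bit 9 is currently 0; set it via x | (1 << 9) = x | 512
→ 1001100010100 = 4884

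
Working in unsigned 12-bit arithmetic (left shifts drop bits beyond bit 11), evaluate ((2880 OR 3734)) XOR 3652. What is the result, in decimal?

2880 = 101101000000
3734 = 111010010110
→ OR → 111111010110 = 4054
3652 = 111001000100
→ XOR → 000110010010 = 402

402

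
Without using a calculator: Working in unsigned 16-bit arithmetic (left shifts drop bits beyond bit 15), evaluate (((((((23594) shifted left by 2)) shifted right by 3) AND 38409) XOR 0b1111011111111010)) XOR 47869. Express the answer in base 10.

23594 = 0101110000101010
→ shifted left by 2 (mod 2^16) → 0111000010101000 = 28840
→ shifted right by 3 → 0000111000010101 = 3605
38409 = 1001011000001001
→ AND → 0000011000000001 = 1537
0b1111011111111010 = 1111011111111010
→ XOR → 1111000111111011 = 61947
47869 = 1011101011111101
→ XOR → 0100101100000110 = 19206

19206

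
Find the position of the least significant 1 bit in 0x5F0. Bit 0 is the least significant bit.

0x5F0 = 10111110000
Trailing zeros: 4, so the lowest set bit is bit 4 (value 16).

4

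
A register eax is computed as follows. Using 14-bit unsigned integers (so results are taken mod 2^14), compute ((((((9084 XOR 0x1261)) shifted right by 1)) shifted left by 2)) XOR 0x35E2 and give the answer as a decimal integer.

9084 = 10001101111100
0x1261 = 01001001100001
→ XOR → 11000100011101 = 12573
→ shifted right by 1 → 01100010001110 = 6286
→ shifted left by 2 (mod 2^14) → 10001000111000 = 8760
0x35E2 = 11010111100010
→ XOR → 01011111011010 = 6106

6106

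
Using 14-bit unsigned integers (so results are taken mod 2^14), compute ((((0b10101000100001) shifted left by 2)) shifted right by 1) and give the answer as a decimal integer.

5186

0b10101000100001 = 10101000100001
→ shifted left by 2 (mod 2^14) → 10100010000100 = 10372
→ shifted right by 1 → 01010001000010 = 5186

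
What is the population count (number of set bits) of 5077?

5077 = 1001111010101
Count the 1s: 1 + 1 + 1 + 1 + 1 + 1 + 1 + 1 = 8

8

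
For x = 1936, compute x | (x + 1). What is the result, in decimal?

x = 11110010000 = 1936
x + 1 = 11110010001
OR    = 11110010001 = 1937
(x | (x + 1) sets the lowest cleared bit.)

1937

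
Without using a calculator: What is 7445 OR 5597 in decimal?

7445 = 1110100010101
5597 = 1010111011101
 OR → 1110111011101 = 7645

7645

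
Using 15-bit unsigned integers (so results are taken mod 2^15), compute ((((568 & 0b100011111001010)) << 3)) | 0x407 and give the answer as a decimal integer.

5191

568 = 000001000111000
0b100011111001010 = 100011111001010
→ & → 000001000001000 = 520
→ << 3 (mod 2^15) → 001000001000000 = 4160
0x407 = 000010000000111
→ | → 001010001000111 = 5191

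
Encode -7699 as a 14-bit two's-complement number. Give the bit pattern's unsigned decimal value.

8685

7699 in 14 bits: 01111000010011
Invert: 10000111101100
Add 1:  10000111101101 = 8685
(Check: 2^14 - 7699 = 16384 - 7699 = 8685.)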